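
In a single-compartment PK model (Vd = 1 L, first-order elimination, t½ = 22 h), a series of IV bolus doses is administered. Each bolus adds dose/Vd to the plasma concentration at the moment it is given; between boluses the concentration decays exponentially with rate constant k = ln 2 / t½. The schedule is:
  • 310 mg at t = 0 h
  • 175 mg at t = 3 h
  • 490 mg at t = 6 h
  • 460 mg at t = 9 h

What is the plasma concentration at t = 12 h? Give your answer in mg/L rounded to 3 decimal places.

1168.308 mg/L

k = ln 2 / 22 = 0.03151 per h
Dose 1 (310 mg at t=0 h): 310·exp(−0.03151·12) = 212.404 mg/L
Dose 2 (175 mg at t=3 h): 175·exp(−0.03151·9) = 131.792 mg/L
Dose 3 (490 mg at t=6 h): 490·exp(−0.03151·6) = 405.599 mg/L
Dose 4 (460 mg at t=9 h): 460·exp(−0.03151·3) = 418.512 mg/L
C(12) = 212.404 + 131.792 + 405.599 + 418.512 = 1168.308 mg/L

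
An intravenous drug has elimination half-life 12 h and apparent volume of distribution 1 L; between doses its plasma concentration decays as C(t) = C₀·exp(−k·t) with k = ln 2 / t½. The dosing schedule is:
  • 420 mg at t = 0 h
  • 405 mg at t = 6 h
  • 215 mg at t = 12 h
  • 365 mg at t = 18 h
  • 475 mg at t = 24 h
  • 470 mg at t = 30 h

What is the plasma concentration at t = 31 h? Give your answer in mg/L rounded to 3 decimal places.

k = ln 2 / 12 = 0.05776 per h
Dose 1 (420 mg at t=0 h): 420·exp(−0.05776·31) = 70.079 mg/L
Dose 2 (405 mg at t=6 h): 405·exp(−0.05776·25) = 95.567 mg/L
Dose 3 (215 mg at t=12 h): 215·exp(−0.05776·19) = 71.748 mg/L
Dose 4 (365 mg at t=18 h): 365·exp(−0.05776·13) = 172.257 mg/L
Dose 5 (475 mg at t=24 h): 475·exp(−0.05776·7) = 317.024 mg/L
Dose 6 (470 mg at t=30 h): 470·exp(−0.05776·1) = 443.621 mg/L
C(31) = 70.079 + 95.567 + 71.748 + 172.257 + 317.024 + 443.621 = 1170.296 mg/L

1170.296 mg/L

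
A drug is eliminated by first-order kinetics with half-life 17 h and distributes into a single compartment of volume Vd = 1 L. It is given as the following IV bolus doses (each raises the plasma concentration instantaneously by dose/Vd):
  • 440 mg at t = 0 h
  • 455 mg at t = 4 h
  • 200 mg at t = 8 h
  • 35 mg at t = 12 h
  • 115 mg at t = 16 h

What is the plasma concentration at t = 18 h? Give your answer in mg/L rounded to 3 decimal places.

k = ln 2 / 17 = 0.04077 per h
Dose 1 (440 mg at t=0 h): 440·exp(−0.04077·18) = 211.210 mg/L
Dose 2 (455 mg at t=4 h): 455·exp(−0.04077·14) = 257.101 mg/L
Dose 3 (200 mg at t=8 h): 200·exp(−0.04077·10) = 133.031 mg/L
Dose 4 (35 mg at t=12 h): 35·exp(−0.04077·6) = 27.405 mg/L
Dose 5 (115 mg at t=16 h): 115·exp(−0.04077·2) = 105.994 mg/L
C(18) = 211.210 + 257.101 + 133.031 + 27.405 + 105.994 = 734.742 mg/L

734.742 mg/L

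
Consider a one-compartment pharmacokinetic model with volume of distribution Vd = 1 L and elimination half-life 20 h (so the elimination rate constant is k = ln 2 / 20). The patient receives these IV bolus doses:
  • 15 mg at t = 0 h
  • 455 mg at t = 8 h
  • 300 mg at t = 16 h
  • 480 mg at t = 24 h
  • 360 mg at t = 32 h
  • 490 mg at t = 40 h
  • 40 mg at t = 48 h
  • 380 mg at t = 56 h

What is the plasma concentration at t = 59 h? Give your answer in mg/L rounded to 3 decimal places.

1054.594 mg/L

k = ln 2 / 20 = 0.03466 per h
Dose 1 (15 mg at t=0 h): 15·exp(−0.03466·59) = 1.941 mg/L
Dose 2 (455 mg at t=8 h): 455·exp(−0.03466·51) = 77.694 mg/L
Dose 3 (300 mg at t=16 h): 300·exp(−0.03466·43) = 67.594 mg/L
Dose 4 (480 mg at t=24 h): 480·exp(−0.03466·35) = 142.705 mg/L
Dose 5 (360 mg at t=32 h): 360·exp(−0.03466·27) = 141.225 mg/L
Dose 6 (490 mg at t=40 h): 490·exp(−0.03466·19) = 253.640 mg/L
Dose 7 (40 mg at t=48 h): 40·exp(−0.03466·11) = 27.321 mg/L
Dose 8 (380 mg at t=56 h): 380·exp(−0.03466·3) = 342.475 mg/L
C(59) = 1.941 + 77.694 + 67.594 + 142.705 + 141.225 + 253.640 + 27.321 + 342.475 = 1054.594 mg/L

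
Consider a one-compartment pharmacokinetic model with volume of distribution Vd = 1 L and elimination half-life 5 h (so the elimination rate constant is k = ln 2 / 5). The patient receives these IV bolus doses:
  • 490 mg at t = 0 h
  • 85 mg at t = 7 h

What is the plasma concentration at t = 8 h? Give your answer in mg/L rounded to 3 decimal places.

k = ln 2 / 5 = 0.13863 per h
Dose 1 (490 mg at t=0 h): 490·exp(−0.13863·8) = 161.640 mg/L
Dose 2 (85 mg at t=7 h): 85·exp(−0.13863·1) = 73.997 mg/L
C(8) = 161.640 + 73.997 = 235.637 mg/L

235.637 mg/L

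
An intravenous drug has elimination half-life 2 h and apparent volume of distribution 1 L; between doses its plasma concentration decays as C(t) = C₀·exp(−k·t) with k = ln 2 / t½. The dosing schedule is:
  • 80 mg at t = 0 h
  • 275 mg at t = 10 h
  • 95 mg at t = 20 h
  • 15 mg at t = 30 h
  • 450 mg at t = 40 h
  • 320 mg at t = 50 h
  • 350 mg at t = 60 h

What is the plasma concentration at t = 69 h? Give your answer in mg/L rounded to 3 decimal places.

k = ln 2 / 2 = 0.34657 per h
Dose 1 (80 mg at t=0 h): 80·exp(−0.34657·69) = 0.000 mg/L
Dose 2 (275 mg at t=10 h): 275·exp(−0.34657·59) = 0.000 mg/L
Dose 3 (95 mg at t=20 h): 95·exp(−0.34657·49) = 0.000 mg/L
Dose 4 (15 mg at t=30 h): 15·exp(−0.34657·39) = 0.000 mg/L
Dose 5 (450 mg at t=40 h): 450·exp(−0.34657·29) = 0.019 mg/L
Dose 6 (320 mg at t=50 h): 320·exp(−0.34657·19) = 0.442 mg/L
Dose 7 (350 mg at t=60 h): 350·exp(−0.34657·9) = 15.468 mg/L
C(69) = 0.000 + 0.000 + 0.000 + 0.000 + 0.019 + 0.442 + 15.468 = 15.929 mg/L

15.929 mg/L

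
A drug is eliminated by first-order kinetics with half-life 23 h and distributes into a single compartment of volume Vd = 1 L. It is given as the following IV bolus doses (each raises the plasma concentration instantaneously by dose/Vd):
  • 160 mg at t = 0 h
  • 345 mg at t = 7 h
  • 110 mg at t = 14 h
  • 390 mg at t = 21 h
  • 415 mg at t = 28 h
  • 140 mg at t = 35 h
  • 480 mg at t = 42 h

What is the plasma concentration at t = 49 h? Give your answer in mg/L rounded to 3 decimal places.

k = ln 2 / 23 = 0.03014 per h
Dose 1 (160 mg at t=0 h): 160·exp(−0.03014·49) = 36.542 mg/L
Dose 2 (345 mg at t=7 h): 345·exp(−0.03014·42) = 97.300 mg/L
Dose 3 (110 mg at t=14 h): 110·exp(−0.03014·35) = 38.309 mg/L
Dose 4 (390 mg at t=21 h): 390·exp(−0.03014·28) = 167.723 mg/L
Dose 5 (415 mg at t=28 h): 415·exp(−0.03014·21) = 220.391 mg/L
Dose 6 (140 mg at t=35 h): 140·exp(−0.03014·14) = 91.811 mg/L
Dose 7 (480 mg at t=42 h): 480·exp(−0.03014·7) = 388.708 mg/L
C(49) = 36.542 + 97.300 + 38.309 + 167.723 + 220.391 + 91.811 + 388.708 = 1040.784 mg/L

1040.784 mg/L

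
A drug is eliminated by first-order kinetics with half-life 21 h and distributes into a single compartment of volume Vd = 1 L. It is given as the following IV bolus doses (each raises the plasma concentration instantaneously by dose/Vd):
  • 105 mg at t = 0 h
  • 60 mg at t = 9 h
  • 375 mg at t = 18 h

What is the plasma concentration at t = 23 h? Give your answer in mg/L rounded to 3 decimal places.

404.893 mg/L

k = ln 2 / 21 = 0.03301 per h
Dose 1 (105 mg at t=0 h): 105·exp(−0.03301·23) = 49.146 mg/L
Dose 2 (60 mg at t=9 h): 60·exp(−0.03301·14) = 37.798 mg/L
Dose 3 (375 mg at t=18 h): 375·exp(−0.03301·5) = 317.949 mg/L
C(23) = 49.146 + 37.798 + 317.949 = 404.893 mg/L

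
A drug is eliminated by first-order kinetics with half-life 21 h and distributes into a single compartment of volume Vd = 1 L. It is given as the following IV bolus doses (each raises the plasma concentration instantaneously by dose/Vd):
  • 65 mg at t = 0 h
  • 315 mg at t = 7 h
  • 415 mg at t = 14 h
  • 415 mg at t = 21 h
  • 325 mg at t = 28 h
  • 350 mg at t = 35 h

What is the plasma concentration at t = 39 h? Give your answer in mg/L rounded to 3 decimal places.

k = ln 2 / 21 = 0.03301 per h
Dose 1 (65 mg at t=0 h): 65·exp(−0.03301·39) = 17.941 mg/L
Dose 2 (315 mg at t=7 h): 315·exp(−0.03301·32) = 109.546 mg/L
Dose 3 (415 mg at t=14 h): 415·exp(−0.03301·25) = 181.836 mg/L
Dose 4 (415 mg at t=21 h): 415·exp(−0.03301·18) = 229.099 mg/L
Dose 5 (325 mg at t=28 h): 325·exp(−0.03301·11) = 226.048 mg/L
Dose 6 (350 mg at t=35 h): 350·exp(−0.03301·4) = 306.711 mg/L
C(39) = 17.941 + 109.546 + 181.836 + 229.099 + 226.048 + 306.711 = 1071.181 mg/L

1071.181 mg/L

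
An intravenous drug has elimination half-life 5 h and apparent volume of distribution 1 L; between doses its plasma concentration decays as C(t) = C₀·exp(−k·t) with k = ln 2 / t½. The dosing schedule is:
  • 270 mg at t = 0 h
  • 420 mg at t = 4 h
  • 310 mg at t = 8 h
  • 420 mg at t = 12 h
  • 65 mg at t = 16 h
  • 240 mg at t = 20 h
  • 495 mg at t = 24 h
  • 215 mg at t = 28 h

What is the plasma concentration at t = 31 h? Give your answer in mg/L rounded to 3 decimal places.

446.331 mg/L

k = ln 2 / 5 = 0.13863 per h
Dose 1 (270 mg at t=0 h): 270·exp(−0.13863·31) = 3.673 mg/L
Dose 2 (420 mg at t=4 h): 420·exp(−0.13863·27) = 9.947 mg/L
Dose 3 (310 mg at t=8 h): 310·exp(−0.13863·23) = 12.783 mg/L
Dose 4 (420 mg at t=12 h): 420·exp(−0.13863·19) = 30.153 mg/L
Dose 5 (65 mg at t=16 h): 65·exp(−0.13863·15) = 8.125 mg/L
Dose 6 (240 mg at t=20 h): 240·exp(−0.13863·11) = 52.233 mg/L
Dose 7 (495 mg at t=24 h): 495·exp(−0.13863·7) = 187.570 mg/L
Dose 8 (215 mg at t=28 h): 215·exp(−0.13863·3) = 141.847 mg/L
C(31) = 3.673 + 9.947 + 12.783 + 30.153 + 8.125 + 52.233 + 187.570 + 141.847 = 446.331 mg/L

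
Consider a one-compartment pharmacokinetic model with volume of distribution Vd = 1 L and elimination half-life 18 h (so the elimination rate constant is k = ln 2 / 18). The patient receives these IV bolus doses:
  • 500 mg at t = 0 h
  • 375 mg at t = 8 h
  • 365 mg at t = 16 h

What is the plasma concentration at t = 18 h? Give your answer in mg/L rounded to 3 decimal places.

k = ln 2 / 18 = 0.03851 per h
Dose 1 (500 mg at t=0 h): 500·exp(−0.03851·18) = 250.000 mg/L
Dose 2 (375 mg at t=8 h): 375·exp(−0.03851·10) = 255.148 mg/L
Dose 3 (365 mg at t=16 h): 365·exp(−0.03851·2) = 337.944 mg/L
C(18) = 250.000 + 255.148 + 337.944 = 843.092 mg/L

843.092 mg/L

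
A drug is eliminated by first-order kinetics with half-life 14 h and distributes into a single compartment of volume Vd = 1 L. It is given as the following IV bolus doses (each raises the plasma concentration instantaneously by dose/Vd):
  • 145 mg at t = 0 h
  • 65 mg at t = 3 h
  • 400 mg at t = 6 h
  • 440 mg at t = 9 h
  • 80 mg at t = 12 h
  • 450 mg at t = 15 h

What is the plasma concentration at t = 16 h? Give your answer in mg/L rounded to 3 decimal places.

k = ln 2 / 14 = 0.04951 per h
Dose 1 (145 mg at t=0 h): 145·exp(−0.04951·16) = 65.665 mg/L
Dose 2 (65 mg at t=3 h): 65·exp(−0.04951·13) = 34.150 mg/L
Dose 3 (400 mg at t=6 h): 400·exp(−0.04951·10) = 243.803 mg/L
Dose 4 (440 mg at t=9 h): 440·exp(−0.04951·7) = 311.127 mg/L
Dose 5 (80 mg at t=12 h): 80·exp(−0.04951·4) = 65.627 mg/L
Dose 6 (450 mg at t=15 h): 450·exp(−0.04951·1) = 428.263 mg/L
C(16) = 65.665 + 34.150 + 243.803 + 311.127 + 65.627 + 428.263 = 1148.634 mg/L

1148.634 mg/L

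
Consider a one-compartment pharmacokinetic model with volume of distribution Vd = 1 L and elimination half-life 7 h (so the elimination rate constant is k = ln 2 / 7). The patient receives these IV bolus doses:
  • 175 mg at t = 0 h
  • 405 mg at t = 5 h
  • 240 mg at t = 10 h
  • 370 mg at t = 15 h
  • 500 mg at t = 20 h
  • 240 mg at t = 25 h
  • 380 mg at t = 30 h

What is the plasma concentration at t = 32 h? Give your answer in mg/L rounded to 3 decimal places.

715.311 mg/L

k = ln 2 / 7 = 0.09902 per h
Dose 1 (175 mg at t=0 h): 175·exp(−0.09902·32) = 7.360 mg/L
Dose 2 (405 mg at t=5 h): 405·exp(−0.09902·27) = 27.947 mg/L
Dose 3 (240 mg at t=10 h): 240·exp(−0.09902·22) = 27.172 mg/L
Dose 4 (370 mg at t=15 h): 370·exp(−0.09902·17) = 68.727 mg/L
Dose 5 (500 mg at t=20 h): 500·exp(−0.09902·12) = 152.377 mg/L
Dose 6 (240 mg at t=25 h): 240·exp(−0.09902·7) = 120.000 mg/L
Dose 7 (380 mg at t=30 h): 380·exp(−0.09902·2) = 311.727 mg/L
C(32) = 7.360 + 27.947 + 27.172 + 68.727 + 152.377 + 120.000 + 311.727 = 715.311 mg/L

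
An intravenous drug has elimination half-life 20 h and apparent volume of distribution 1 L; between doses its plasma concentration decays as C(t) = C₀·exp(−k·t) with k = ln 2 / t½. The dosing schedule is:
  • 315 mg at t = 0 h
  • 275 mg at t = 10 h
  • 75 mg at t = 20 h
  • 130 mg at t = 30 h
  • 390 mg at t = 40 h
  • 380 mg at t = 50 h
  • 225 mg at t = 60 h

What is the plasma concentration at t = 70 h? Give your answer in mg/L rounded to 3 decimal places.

k = ln 2 / 20 = 0.03466 per h
Dose 1 (315 mg at t=0 h): 315·exp(−0.03466·70) = 27.842 mg/L
Dose 2 (275 mg at t=10 h): 275·exp(−0.03466·60) = 34.375 mg/L
Dose 3 (75 mg at t=20 h): 75·exp(−0.03466·50) = 13.258 mg/L
Dose 4 (130 mg at t=30 h): 130·exp(−0.03466·40) = 32.500 mg/L
Dose 5 (390 mg at t=40 h): 390·exp(−0.03466·30) = 137.886 mg/L
Dose 6 (380 mg at t=50 h): 380·exp(−0.03466·20) = 190.000 mg/L
Dose 7 (225 mg at t=60 h): 225·exp(−0.03466·10) = 159.099 mg/L
C(70) = 27.842 + 34.375 + 13.258 + 32.500 + 137.886 + 190.000 + 159.099 = 594.960 mg/L

594.960 mg/L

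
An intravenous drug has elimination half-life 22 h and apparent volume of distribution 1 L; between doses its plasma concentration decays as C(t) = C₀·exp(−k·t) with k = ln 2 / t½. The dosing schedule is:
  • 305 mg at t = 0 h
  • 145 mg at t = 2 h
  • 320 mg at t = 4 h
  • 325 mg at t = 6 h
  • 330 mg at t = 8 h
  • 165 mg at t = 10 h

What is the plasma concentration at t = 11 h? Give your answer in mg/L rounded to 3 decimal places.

1319.283 mg/L

k = ln 2 / 22 = 0.03151 per h
Dose 1 (305 mg at t=0 h): 305·exp(−0.03151·11) = 215.668 mg/L
Dose 2 (145 mg at t=2 h): 145·exp(−0.03151·9) = 109.199 mg/L
Dose 3 (320 mg at t=4 h): 320·exp(−0.03151·7) = 256.666 mg/L
Dose 4 (325 mg at t=6 h): 325·exp(−0.03151·5) = 277.631 mg/L
Dose 5 (330 mg at t=8 h): 330·exp(−0.03151·3) = 300.237 mg/L
Dose 6 (165 mg at t=10 h): 165·exp(−0.03151·1) = 159.882 mg/L
C(11) = 215.668 + 109.199 + 256.666 + 277.631 + 300.237 + 159.882 = 1319.283 mg/L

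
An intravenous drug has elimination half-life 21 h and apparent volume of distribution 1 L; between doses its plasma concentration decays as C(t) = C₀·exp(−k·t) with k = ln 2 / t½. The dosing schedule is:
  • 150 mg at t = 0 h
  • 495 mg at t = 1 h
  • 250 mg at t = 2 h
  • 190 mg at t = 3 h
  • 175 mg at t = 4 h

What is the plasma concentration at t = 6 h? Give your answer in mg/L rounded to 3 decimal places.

1097.730 mg/L

k = ln 2 / 21 = 0.03301 per h
Dose 1 (150 mg at t=0 h): 150·exp(−0.03301·6) = 123.050 mg/L
Dose 2 (495 mg at t=1 h): 495·exp(−0.03301·5) = 419.693 mg/L
Dose 3 (250 mg at t=2 h): 250·exp(−0.03301·4) = 219.079 mg/L
Dose 4 (190 mg at t=3 h): 190·exp(−0.03301·3) = 172.087 mg/L
Dose 5 (175 mg at t=4 h): 175·exp(−0.03301·2) = 163.821 mg/L
C(6) = 123.050 + 419.693 + 219.079 + 172.087 + 163.821 = 1097.730 mg/L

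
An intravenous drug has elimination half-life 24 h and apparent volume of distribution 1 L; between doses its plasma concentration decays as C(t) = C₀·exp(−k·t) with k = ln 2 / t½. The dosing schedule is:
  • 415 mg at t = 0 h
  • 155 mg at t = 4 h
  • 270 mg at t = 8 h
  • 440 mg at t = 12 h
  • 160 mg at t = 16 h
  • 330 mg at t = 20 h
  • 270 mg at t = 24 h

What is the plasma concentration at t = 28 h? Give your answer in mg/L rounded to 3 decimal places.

k = ln 2 / 24 = 0.02888 per h
Dose 1 (415 mg at t=0 h): 415·exp(−0.02888·28) = 184.861 mg/L
Dose 2 (155 mg at t=4 h): 155·exp(−0.02888·24) = 77.500 mg/L
Dose 3 (270 mg at t=8 h): 270·exp(−0.02888·20) = 151.532 mg/L
Dose 4 (440 mg at t=12 h): 440·exp(−0.02888·16) = 277.183 mg/L
Dose 5 (160 mg at t=16 h): 160·exp(−0.02888·12) = 113.137 mg/L
Dose 6 (330 mg at t=20 h): 330·exp(−0.02888·8) = 261.921 mg/L
Dose 7 (270 mg at t=24 h): 270·exp(−0.02888·4) = 240.543 mg/L
C(28) = 184.861 + 77.500 + 151.532 + 277.183 + 113.137 + 261.921 + 240.543 = 1306.677 mg/L

1306.677 mg/L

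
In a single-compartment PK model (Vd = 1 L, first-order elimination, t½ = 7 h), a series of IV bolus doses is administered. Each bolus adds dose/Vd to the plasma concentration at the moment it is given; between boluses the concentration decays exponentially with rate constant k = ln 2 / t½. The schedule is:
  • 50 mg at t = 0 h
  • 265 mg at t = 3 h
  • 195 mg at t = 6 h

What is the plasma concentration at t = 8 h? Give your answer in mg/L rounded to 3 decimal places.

k = ln 2 / 7 = 0.09902 per h
Dose 1 (50 mg at t=0 h): 50·exp(−0.09902·8) = 22.643 mg/L
Dose 2 (265 mg at t=3 h): 265·exp(−0.09902·5) = 161.519 mg/L
Dose 3 (195 mg at t=6 h): 195·exp(−0.09902·2) = 159.965 mg/L
C(8) = 22.643 + 161.519 + 159.965 = 344.128 mg/L

344.128 mg/L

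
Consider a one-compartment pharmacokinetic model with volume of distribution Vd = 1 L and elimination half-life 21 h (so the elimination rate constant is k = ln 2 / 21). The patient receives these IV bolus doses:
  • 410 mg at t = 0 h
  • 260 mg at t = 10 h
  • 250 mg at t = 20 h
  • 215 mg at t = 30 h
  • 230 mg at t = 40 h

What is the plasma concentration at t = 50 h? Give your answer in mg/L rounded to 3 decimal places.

k = ln 2 / 21 = 0.03301 per h
Dose 1 (410 mg at t=0 h): 410·exp(−0.03301·50) = 78.713 mg/L
Dose 2 (260 mg at t=10 h): 260·exp(−0.03301·40) = 69.436 mg/L
Dose 3 (250 mg at t=20 h): 250·exp(−0.03301·30) = 92.875 mg/L
Dose 4 (215 mg at t=30 h): 215·exp(−0.03301·20) = 111.107 mg/L
Dose 5 (230 mg at t=40 h): 230·exp(−0.03301·10) = 165.341 mg/L
C(50) = 78.713 + 69.436 + 92.875 + 111.107 + 165.341 = 517.472 mg/L

517.472 mg/L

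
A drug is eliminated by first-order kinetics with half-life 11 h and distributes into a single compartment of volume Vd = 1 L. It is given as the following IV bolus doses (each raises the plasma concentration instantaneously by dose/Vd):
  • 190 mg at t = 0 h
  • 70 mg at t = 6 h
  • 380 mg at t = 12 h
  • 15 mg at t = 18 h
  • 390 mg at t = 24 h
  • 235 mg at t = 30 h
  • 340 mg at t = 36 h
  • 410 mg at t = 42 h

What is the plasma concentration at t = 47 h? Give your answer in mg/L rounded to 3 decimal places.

700.650 mg/L

k = ln 2 / 11 = 0.06301 per h
Dose 1 (190 mg at t=0 h): 190·exp(−0.06301·47) = 9.830 mg/L
Dose 2 (70 mg at t=6 h): 70·exp(−0.06301·41) = 5.285 mg/L
Dose 3 (380 mg at t=12 h): 380·exp(−0.06301·35) = 41.876 mg/L
Dose 4 (15 mg at t=18 h): 15·exp(−0.06301·29) = 2.412 mg/L
Dose 5 (390 mg at t=24 h): 390·exp(−0.06301·23) = 91.546 mg/L
Dose 6 (235 mg at t=30 h): 235·exp(−0.06301·17) = 80.508 mg/L
Dose 7 (340 mg at t=36 h): 340·exp(−0.06301·11) = 170.000 mg/L
Dose 8 (410 mg at t=42 h): 410·exp(−0.06301·5) = 299.193 mg/L
C(47) = 9.830 + 5.285 + 41.876 + 2.412 + 91.546 + 80.508 + 170.000 + 299.193 = 700.650 mg/L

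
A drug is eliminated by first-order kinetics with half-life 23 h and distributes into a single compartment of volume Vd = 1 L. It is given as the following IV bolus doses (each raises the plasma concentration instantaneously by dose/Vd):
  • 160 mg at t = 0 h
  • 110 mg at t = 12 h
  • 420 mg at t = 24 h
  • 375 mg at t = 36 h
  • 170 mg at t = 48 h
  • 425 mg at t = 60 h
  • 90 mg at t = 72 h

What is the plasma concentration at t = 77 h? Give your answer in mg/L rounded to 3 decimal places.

628.221 mg/L

k = ln 2 / 23 = 0.03014 per h
Dose 1 (160 mg at t=0 h): 160·exp(−0.03014·77) = 15.715 mg/L
Dose 2 (110 mg at t=12 h): 110·exp(−0.03014·65) = 15.512 mg/L
Dose 3 (420 mg at t=24 h): 420·exp(−0.03014·53) = 85.030 mg/L
Dose 4 (375 mg at t=36 h): 375·exp(−0.03014·41) = 108.997 mg/L
Dose 5 (170 mg at t=48 h): 170·exp(−0.03014·29) = 70.940 mg/L
Dose 6 (425 mg at t=60 h): 425·exp(−0.03014·17) = 254.618 mg/L
Dose 7 (90 mg at t=72 h): 90·exp(−0.03014·5) = 77.411 mg/L
C(77) = 15.715 + 15.512 + 85.030 + 108.997 + 70.940 + 254.618 + 77.411 = 628.221 mg/L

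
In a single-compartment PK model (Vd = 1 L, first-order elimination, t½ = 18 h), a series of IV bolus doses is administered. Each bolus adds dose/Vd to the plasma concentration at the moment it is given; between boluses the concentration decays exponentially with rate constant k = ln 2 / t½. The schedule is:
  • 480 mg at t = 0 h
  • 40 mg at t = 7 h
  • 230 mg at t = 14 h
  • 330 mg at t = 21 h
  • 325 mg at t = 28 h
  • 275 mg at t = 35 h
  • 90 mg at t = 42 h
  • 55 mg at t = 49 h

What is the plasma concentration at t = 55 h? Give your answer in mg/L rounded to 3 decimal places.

540.988 mg/L

k = ln 2 / 18 = 0.03851 per h
Dose 1 (480 mg at t=0 h): 480·exp(−0.03851·55) = 57.733 mg/L
Dose 2 (40 mg at t=7 h): 40·exp(−0.03851·48) = 6.300 mg/L
Dose 3 (230 mg at t=14 h): 230·exp(−0.03851·41) = 47.429 mg/L
Dose 4 (330 mg at t=21 h): 330·exp(−0.03851·34) = 89.105 mg/L
Dose 5 (325 mg at t=28 h): 325·exp(−0.03851·27) = 114.905 mg/L
Dose 6 (275 mg at t=35 h): 275·exp(−0.03851·20) = 127.308 mg/L
Dose 7 (90 mg at t=42 h): 90·exp(−0.03851·13) = 54.555 mg/L
Dose 8 (55 mg at t=49 h): 55·exp(−0.03851·6) = 43.654 mg/L
C(55) = 57.733 + 6.300 + 47.429 + 89.105 + 114.905 + 127.308 + 54.555 + 43.654 = 540.988 mg/L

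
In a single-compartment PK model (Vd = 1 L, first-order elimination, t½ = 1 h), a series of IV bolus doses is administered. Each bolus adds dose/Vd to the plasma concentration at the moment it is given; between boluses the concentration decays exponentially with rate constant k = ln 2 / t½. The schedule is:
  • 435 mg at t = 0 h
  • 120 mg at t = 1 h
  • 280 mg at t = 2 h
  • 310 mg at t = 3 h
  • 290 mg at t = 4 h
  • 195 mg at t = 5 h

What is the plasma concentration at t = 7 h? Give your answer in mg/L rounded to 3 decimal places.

k = ln 2 / 1 = 0.69315 per h
Dose 1 (435 mg at t=0 h): 435·exp(−0.69315·7) = 3.398 mg/L
Dose 2 (120 mg at t=1 h): 120·exp(−0.69315·6) = 1.875 mg/L
Dose 3 (280 mg at t=2 h): 280·exp(−0.69315·5) = 8.750 mg/L
Dose 4 (310 mg at t=3 h): 310·exp(−0.69315·4) = 19.375 mg/L
Dose 5 (290 mg at t=4 h): 290·exp(−0.69315·3) = 36.250 mg/L
Dose 6 (195 mg at t=5 h): 195·exp(−0.69315·2) = 48.750 mg/L
C(7) = 3.398 + 1.875 + 8.750 + 19.375 + 36.250 + 48.750 = 118.398 mg/L

118.398 mg/L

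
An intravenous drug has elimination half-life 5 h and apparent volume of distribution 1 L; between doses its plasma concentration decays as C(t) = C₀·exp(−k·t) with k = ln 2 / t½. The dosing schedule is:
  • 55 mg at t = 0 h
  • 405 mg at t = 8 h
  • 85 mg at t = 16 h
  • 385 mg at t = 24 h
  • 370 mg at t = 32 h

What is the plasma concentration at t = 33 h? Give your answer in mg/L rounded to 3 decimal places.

k = ln 2 / 5 = 0.13863 per h
Dose 1 (55 mg at t=0 h): 55·exp(−0.13863·33) = 0.567 mg/L
Dose 2 (405 mg at t=8 h): 405·exp(−0.13863·25) = 12.656 mg/L
Dose 3 (85 mg at t=16 h): 85·exp(−0.13863·17) = 8.052 mg/L
Dose 4 (385 mg at t=24 h): 385·exp(−0.13863·9) = 110.562 mg/L
Dose 5 (370 mg at t=32 h): 370·exp(−0.13863·1) = 322.104 mg/L
C(33) = 0.567 + 12.656 + 8.052 + 110.562 + 322.104 = 453.941 mg/L

453.941 mg/L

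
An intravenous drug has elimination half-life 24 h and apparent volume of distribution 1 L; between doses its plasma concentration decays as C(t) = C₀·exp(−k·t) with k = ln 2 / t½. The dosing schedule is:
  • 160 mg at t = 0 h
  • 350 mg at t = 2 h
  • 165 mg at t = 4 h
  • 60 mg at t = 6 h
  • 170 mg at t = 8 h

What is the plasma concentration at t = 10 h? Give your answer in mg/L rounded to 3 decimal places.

k = ln 2 / 24 = 0.02888 per h
Dose 1 (160 mg at t=0 h): 160·exp(−0.02888·10) = 119.865 mg/L
Dose 2 (350 mg at t=2 h): 350·exp(−0.02888·8) = 277.795 mg/L
Dose 3 (165 mg at t=4 h): 165·exp(−0.02888·6) = 138.748 mg/L
Dose 4 (60 mg at t=6 h): 60·exp(−0.02888·4) = 53.454 mg/L
Dose 5 (170 mg at t=8 h): 170·exp(−0.02888·2) = 160.459 mg/L
C(10) = 119.865 + 277.795 + 138.748 + 53.454 + 160.459 = 750.320 mg/L

750.320 mg/L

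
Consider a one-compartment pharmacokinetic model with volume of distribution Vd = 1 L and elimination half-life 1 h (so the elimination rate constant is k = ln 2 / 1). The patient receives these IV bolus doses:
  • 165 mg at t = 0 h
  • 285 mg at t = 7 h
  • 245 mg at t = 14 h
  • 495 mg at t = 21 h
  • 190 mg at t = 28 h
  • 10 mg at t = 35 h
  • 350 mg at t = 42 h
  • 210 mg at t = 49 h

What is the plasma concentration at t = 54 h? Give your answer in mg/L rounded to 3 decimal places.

k = ln 2 / 1 = 0.69315 per h
Dose 1 (165 mg at t=0 h): 165·exp(−0.69315·54) = 0.000 mg/L
Dose 2 (285 mg at t=7 h): 285·exp(−0.69315·47) = 0.000 mg/L
Dose 3 (245 mg at t=14 h): 245·exp(−0.69315·40) = 0.000 mg/L
Dose 4 (495 mg at t=21 h): 495·exp(−0.69315·33) = 0.000 mg/L
Dose 5 (190 mg at t=28 h): 190·exp(−0.69315·26) = 0.000 mg/L
Dose 6 (10 mg at t=35 h): 10·exp(−0.69315·19) = 0.000 mg/L
Dose 7 (350 mg at t=42 h): 350·exp(−0.69315·12) = 0.085 mg/L
Dose 8 (210 mg at t=49 h): 210·exp(−0.69315·5) = 6.562 mg/L
C(54) = 0.000 + 0.000 + 0.000 + 0.000 + 0.000 + 0.000 + 0.085 + 6.562 = 6.648 mg/L

6.648 mg/L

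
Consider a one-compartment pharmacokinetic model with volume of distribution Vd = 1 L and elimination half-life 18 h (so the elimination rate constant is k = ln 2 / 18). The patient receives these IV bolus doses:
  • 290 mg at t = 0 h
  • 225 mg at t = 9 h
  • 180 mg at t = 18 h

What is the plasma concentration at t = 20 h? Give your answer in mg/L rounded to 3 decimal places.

k = ln 2 / 18 = 0.03851 per h
Dose 1 (290 mg at t=0 h): 290·exp(−0.03851·20) = 134.252 mg/L
Dose 2 (225 mg at t=9 h): 225·exp(−0.03851·11) = 147.306 mg/L
Dose 3 (180 mg at t=18 h): 180·exp(−0.03851·2) = 166.657 mg/L
C(20) = 134.252 + 147.306 + 166.657 = 448.215 mg/L

448.215 mg/L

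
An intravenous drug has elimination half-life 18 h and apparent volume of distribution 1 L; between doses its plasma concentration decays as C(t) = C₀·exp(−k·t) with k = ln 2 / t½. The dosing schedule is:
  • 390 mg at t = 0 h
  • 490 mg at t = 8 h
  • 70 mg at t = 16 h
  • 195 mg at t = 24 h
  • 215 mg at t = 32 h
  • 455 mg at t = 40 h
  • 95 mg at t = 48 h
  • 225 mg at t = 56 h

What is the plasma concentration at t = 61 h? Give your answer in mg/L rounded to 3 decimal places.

676.407 mg/L

k = ln 2 / 18 = 0.03851 per h
Dose 1 (390 mg at t=0 h): 390·exp(−0.03851·61) = 37.231 mg/L
Dose 2 (490 mg at t=8 h): 490·exp(−0.03851·53) = 63.655 mg/L
Dose 3 (70 mg at t=16 h): 70·exp(−0.03851·45) = 12.374 mg/L
Dose 4 (195 mg at t=24 h): 195·exp(−0.03851·37) = 46.908 mg/L
Dose 5 (215 mg at t=32 h): 215·exp(−0.03851·29) = 70.379 mg/L
Dose 6 (455 mg at t=40 h): 455·exp(−0.03851·21) = 202.679 mg/L
Dose 7 (95 mg at t=48 h): 95·exp(−0.03851·13) = 57.585 mg/L
Dose 8 (225 mg at t=56 h): 225·exp(−0.03851·5) = 185.594 mg/L
C(61) = 37.231 + 63.655 + 12.374 + 46.908 + 70.379 + 202.679 + 57.585 + 185.594 = 676.407 mg/L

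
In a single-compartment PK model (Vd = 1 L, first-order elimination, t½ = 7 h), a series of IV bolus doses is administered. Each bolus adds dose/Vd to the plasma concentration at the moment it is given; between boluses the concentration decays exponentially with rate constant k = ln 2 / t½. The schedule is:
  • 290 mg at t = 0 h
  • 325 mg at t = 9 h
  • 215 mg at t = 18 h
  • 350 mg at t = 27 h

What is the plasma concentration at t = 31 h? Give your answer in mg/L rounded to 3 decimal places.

k = ln 2 / 7 = 0.09902 per h
Dose 1 (290 mg at t=0 h): 290·exp(−0.09902·31) = 13.467 mg/L
Dose 2 (325 mg at t=9 h): 325·exp(−0.09902·22) = 36.795 mg/L
Dose 3 (215 mg at t=18 h): 215·exp(−0.09902·13) = 59.345 mg/L
Dose 4 (350 mg at t=27 h): 350·exp(−0.09902·4) = 235.533 mg/L
C(31) = 13.467 + 36.795 + 59.345 + 235.533 = 345.139 mg/L

345.139 mg/L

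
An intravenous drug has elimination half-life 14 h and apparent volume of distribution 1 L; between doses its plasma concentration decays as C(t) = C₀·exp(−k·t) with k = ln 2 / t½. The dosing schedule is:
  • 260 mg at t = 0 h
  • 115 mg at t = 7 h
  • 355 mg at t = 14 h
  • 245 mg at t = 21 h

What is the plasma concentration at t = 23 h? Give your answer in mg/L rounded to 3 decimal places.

k = ln 2 / 14 = 0.04951 per h
Dose 1 (260 mg at t=0 h): 260·exp(−0.04951·23) = 83.258 mg/L
Dose 2 (115 mg at t=7 h): 115·exp(−0.04951·16) = 52.079 mg/L
Dose 3 (355 mg at t=14 h): 355·exp(−0.04951·9) = 227.357 mg/L
Dose 4 (245 mg at t=21 h): 245·exp(−0.04951·2) = 221.902 mg/L
C(23) = 83.258 + 52.079 + 227.357 + 221.902 = 584.596 mg/L

584.596 mg/L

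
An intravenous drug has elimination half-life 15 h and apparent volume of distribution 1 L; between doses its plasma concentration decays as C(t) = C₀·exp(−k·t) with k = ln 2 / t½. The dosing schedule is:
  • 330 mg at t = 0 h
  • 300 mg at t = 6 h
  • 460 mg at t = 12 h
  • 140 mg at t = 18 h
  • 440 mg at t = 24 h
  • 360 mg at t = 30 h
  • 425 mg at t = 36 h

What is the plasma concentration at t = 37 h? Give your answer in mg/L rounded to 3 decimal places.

k = ln 2 / 15 = 0.04621 per h
Dose 1 (330 mg at t=0 h): 330·exp(−0.04621·37) = 59.700 mg/L
Dose 2 (300 mg at t=6 h): 300·exp(−0.04621·31) = 71.613 mg/L
Dose 3 (460 mg at t=12 h): 460·exp(−0.04621·25) = 144.891 mg/L
Dose 4 (140 mg at t=18 h): 140·exp(−0.04621·19) = 58.187 mg/L
Dose 5 (440 mg at t=24 h): 440·exp(−0.04621·13) = 241.301 mg/L
Dose 6 (360 mg at t=30 h): 360·exp(−0.04621·7) = 260.508 mg/L
Dose 7 (425 mg at t=36 h): 425·exp(−0.04621·1) = 405.808 mg/L
C(37) = 59.700 + 71.613 + 144.891 + 58.187 + 241.301 + 260.508 + 405.808 = 1242.008 mg/L

1242.008 mg/L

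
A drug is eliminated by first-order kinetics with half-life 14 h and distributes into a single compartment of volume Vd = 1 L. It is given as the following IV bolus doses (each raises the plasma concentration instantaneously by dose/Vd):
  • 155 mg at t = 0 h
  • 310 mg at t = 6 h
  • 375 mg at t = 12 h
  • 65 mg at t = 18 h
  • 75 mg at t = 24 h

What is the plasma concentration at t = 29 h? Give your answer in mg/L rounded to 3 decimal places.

k = ln 2 / 14 = 0.04951 per h
Dose 1 (155 mg at t=0 h): 155·exp(−0.04951·29) = 36.878 mg/L
Dose 2 (310 mg at t=6 h): 310·exp(−0.04951·23) = 99.269 mg/L
Dose 3 (375 mg at t=12 h): 375·exp(−0.04951·17) = 161.620 mg/L
Dose 4 (65 mg at t=18 h): 65·exp(−0.04951·11) = 37.704 mg/L
Dose 5 (75 mg at t=24 h): 75·exp(−0.04951·5) = 58.553 mg/L
C(29) = 36.878 + 99.269 + 161.620 + 37.704 + 58.553 = 394.024 mg/L

394.024 mg/L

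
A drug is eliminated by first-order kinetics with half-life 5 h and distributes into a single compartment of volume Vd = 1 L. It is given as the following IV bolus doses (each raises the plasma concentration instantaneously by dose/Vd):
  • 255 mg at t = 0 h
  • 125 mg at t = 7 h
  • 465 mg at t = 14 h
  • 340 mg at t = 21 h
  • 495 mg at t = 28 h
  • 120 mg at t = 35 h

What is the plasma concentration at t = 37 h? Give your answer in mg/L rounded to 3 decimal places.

k = ln 2 / 5 = 0.13863 per h
Dose 1 (255 mg at t=0 h): 255·exp(−0.13863·37) = 1.510 mg/L
Dose 2 (125 mg at t=7 h): 125·exp(−0.13863·30) = 1.953 mg/L
Dose 3 (465 mg at t=14 h): 465·exp(−0.13863·23) = 19.174 mg/L
Dose 4 (340 mg at t=21 h): 340·exp(−0.13863·16) = 36.998 mg/L
Dose 5 (495 mg at t=28 h): 495·exp(−0.13863·9) = 142.151 mg/L
Dose 6 (120 mg at t=35 h): 120·exp(−0.13863·2) = 90.943 mg/L
C(37) = 1.510 + 1.953 + 19.174 + 36.998 + 142.151 + 90.943 = 292.730 mg/L

292.730 mg/L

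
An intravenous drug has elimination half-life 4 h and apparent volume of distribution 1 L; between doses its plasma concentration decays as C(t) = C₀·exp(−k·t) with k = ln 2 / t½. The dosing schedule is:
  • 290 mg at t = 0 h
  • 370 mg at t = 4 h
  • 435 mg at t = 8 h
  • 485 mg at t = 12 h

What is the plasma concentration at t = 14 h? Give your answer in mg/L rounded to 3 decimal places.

587.783 mg/L

k = ln 2 / 4 = 0.17329 per h
Dose 1 (290 mg at t=0 h): 290·exp(−0.17329·14) = 25.633 mg/L
Dose 2 (370 mg at t=4 h): 370·exp(−0.17329·10) = 65.407 mg/L
Dose 3 (435 mg at t=8 h): 435·exp(−0.17329·6) = 153.796 mg/L
Dose 4 (485 mg at t=12 h): 485·exp(−0.17329·2) = 342.947 mg/L
C(14) = 25.633 + 65.407 + 153.796 + 342.947 = 587.783 mg/L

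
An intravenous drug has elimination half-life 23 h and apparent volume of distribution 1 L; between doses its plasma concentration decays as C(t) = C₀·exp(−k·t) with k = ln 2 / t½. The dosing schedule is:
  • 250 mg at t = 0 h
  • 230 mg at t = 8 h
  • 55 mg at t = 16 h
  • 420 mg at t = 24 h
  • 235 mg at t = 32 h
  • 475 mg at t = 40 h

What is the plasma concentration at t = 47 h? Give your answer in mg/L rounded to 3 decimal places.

897.452 mg/L

k = ln 2 / 23 = 0.03014 per h
Dose 1 (250 mg at t=0 h): 250·exp(−0.03014·47) = 60.645 mg/L
Dose 2 (230 mg at t=8 h): 230·exp(−0.03014·39) = 71.004 mg/L
Dose 3 (55 mg at t=16 h): 55·exp(−0.03014·31) = 21.609 mg/L
Dose 4 (420 mg at t=24 h): 420·exp(−0.03014·23) = 210.000 mg/L
Dose 5 (235 mg at t=32 h): 235·exp(−0.03014·15) = 149.535 mg/L
Dose 6 (475 mg at t=40 h): 475·exp(−0.03014·7) = 384.659 mg/L
C(47) = 60.645 + 71.004 + 21.609 + 210.000 + 149.535 + 384.659 = 897.452 mg/L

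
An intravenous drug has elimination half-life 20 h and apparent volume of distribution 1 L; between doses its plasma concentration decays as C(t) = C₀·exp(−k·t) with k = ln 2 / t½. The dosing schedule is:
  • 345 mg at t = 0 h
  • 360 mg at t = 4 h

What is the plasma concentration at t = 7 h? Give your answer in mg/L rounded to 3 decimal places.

595.132 mg/L

k = ln 2 / 20 = 0.03466 per h
Dose 1 (345 mg at t=0 h): 345·exp(−0.03466·7) = 270.682 mg/L
Dose 2 (360 mg at t=4 h): 360·exp(−0.03466·3) = 324.450 mg/L
C(7) = 270.682 + 324.450 = 595.132 mg/L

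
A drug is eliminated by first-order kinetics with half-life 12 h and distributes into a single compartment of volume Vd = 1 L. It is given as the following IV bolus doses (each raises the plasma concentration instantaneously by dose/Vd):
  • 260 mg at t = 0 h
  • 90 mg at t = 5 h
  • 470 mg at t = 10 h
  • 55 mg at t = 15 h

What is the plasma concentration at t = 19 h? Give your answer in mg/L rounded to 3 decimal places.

k = ln 2 / 12 = 0.05776 per h
Dose 1 (260 mg at t=0 h): 260·exp(−0.05776·19) = 86.765 mg/L
Dose 2 (90 mg at t=5 h): 90·exp(−0.05776·14) = 40.090 mg/L
Dose 3 (470 mg at t=10 h): 470·exp(−0.05776·9) = 279.464 mg/L
Dose 4 (55 mg at t=15 h): 55·exp(−0.05776·4) = 43.654 mg/L
C(19) = 86.765 + 40.090 + 279.464 + 43.654 = 449.972 mg/L

449.972 mg/L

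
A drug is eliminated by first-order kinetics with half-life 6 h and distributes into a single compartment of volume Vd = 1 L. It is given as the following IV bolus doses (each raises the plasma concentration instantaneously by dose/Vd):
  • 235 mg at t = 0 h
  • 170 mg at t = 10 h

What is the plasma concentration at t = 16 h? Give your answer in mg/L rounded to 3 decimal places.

122.010 mg/L

k = ln 2 / 6 = 0.11552 per h
Dose 1 (235 mg at t=0 h): 235·exp(−0.11552·16) = 37.010 mg/L
Dose 2 (170 mg at t=10 h): 170·exp(−0.11552·6) = 85.000 mg/L
C(16) = 37.010 + 85.000 = 122.010 mg/L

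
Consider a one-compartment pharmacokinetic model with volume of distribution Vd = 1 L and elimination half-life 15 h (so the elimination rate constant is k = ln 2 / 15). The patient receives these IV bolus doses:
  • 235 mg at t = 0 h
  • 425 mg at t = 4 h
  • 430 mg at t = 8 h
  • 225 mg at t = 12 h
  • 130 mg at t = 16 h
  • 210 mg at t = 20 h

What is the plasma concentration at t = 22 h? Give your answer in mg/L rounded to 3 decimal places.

k = ln 2 / 15 = 0.04621 per h
Dose 1 (235 mg at t=0 h): 235·exp(−0.04621·22) = 85.027 mg/L
Dose 2 (425 mg at t=4 h): 425·exp(−0.04621·18) = 184.992 mg/L
Dose 3 (430 mg at t=8 h): 430·exp(−0.04621·14) = 225.168 mg/L
Dose 4 (225 mg at t=12 h): 225·exp(−0.04621·10) = 141.741 mg/L
Dose 5 (130 mg at t=16 h): 130·exp(−0.04621·6) = 98.522 mg/L
Dose 6 (210 mg at t=20 h): 210·exp(−0.04621·2) = 191.462 mg/L
C(22) = 85.027 + 184.992 + 225.168 + 141.741 + 98.522 + 191.462 = 926.912 mg/L

926.912 mg/L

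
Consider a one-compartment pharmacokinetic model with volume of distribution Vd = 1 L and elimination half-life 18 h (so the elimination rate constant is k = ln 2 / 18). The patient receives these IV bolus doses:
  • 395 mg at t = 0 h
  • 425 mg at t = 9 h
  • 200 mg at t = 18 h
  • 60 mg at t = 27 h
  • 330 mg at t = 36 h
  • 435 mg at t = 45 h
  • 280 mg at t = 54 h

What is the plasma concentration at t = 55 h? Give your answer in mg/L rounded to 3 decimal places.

912.486 mg/L

k = ln 2 / 18 = 0.03851 per h
Dose 1 (395 mg at t=0 h): 395·exp(−0.03851·55) = 47.510 mg/L
Dose 2 (425 mg at t=9 h): 425·exp(−0.03851·46) = 72.292 mg/L
Dose 3 (200 mg at t=18 h): 200·exp(−0.03851·37) = 48.111 mg/L
Dose 4 (60 mg at t=27 h): 60·exp(−0.03851·28) = 20.412 mg/L
Dose 5 (330 mg at t=36 h): 330·exp(−0.03851·19) = 158.767 mg/L
Dose 6 (435 mg at t=45 h): 435·exp(−0.03851·10) = 295.972 mg/L
Dose 7 (280 mg at t=54 h): 280·exp(−0.03851·1) = 269.423 mg/L
C(55) = 47.510 + 72.292 + 48.111 + 20.412 + 158.767 + 295.972 + 269.423 = 912.486 mg/L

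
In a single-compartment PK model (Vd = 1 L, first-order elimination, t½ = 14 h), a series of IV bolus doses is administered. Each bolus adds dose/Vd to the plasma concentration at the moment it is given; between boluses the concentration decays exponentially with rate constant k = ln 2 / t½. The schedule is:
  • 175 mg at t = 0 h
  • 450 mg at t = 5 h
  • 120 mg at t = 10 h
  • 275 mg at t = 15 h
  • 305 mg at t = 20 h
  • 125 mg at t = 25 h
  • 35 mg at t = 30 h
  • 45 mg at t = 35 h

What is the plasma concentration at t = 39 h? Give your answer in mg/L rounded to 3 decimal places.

k = ln 2 / 14 = 0.04951 per h
Dose 1 (175 mg at t=0 h): 175·exp(−0.04951·39) = 25.378 mg/L
Dose 2 (450 mg at t=5 h): 450·exp(−0.04951·34) = 83.587 mg/L
Dose 3 (120 mg at t=10 h): 120·exp(−0.04951·29) = 28.551 mg/L
Dose 4 (275 mg at t=15 h): 275·exp(−0.04951·24) = 83.807 mg/L
Dose 5 (305 mg at t=20 h): 305·exp(−0.04951·19) = 119.058 mg/L
Dose 6 (125 mg at t=25 h): 125·exp(−0.04951·14) = 62.500 mg/L
Dose 7 (35 mg at t=30 h): 35·exp(−0.04951·9) = 22.416 mg/L
Dose 8 (45 mg at t=35 h): 45·exp(−0.04951·4) = 36.915 mg/L
C(39) = 25.378 + 83.587 + 28.551 + 83.807 + 119.058 + 62.500 + 22.416 + 36.915 = 462.212 mg/L

462.212 mg/L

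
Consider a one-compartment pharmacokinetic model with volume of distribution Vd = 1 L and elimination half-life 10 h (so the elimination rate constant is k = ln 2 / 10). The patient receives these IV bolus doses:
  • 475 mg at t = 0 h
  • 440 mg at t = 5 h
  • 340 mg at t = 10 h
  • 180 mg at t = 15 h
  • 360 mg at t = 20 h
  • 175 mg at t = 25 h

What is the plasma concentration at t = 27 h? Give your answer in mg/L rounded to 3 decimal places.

725.809 mg/L

k = ln 2 / 10 = 0.06931 per h
Dose 1 (475 mg at t=0 h): 475·exp(−0.06931·27) = 73.099 mg/L
Dose 2 (440 mg at t=5 h): 440·exp(−0.06931·22) = 95.761 mg/L
Dose 3 (340 mg at t=10 h): 340·exp(−0.06931·17) = 104.647 mg/L
Dose 4 (180 mg at t=15 h): 180·exp(−0.06931·12) = 78.350 mg/L
Dose 5 (360 mg at t=20 h): 360·exp(−0.06931·7) = 221.606 mg/L
Dose 6 (175 mg at t=25 h): 175·exp(−0.06931·2) = 152.346 mg/L
C(27) = 73.099 + 95.761 + 104.647 + 78.350 + 221.606 + 152.346 = 725.809 mg/L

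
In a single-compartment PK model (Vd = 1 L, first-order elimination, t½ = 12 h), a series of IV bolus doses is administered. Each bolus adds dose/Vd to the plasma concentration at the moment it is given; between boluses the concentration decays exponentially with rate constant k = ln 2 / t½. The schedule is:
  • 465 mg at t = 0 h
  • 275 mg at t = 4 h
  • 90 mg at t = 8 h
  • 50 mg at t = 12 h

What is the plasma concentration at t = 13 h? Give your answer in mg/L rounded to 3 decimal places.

497.584 mg/L

k = ln 2 / 12 = 0.05776 per h
Dose 1 (465 mg at t=0 h): 465·exp(−0.05776·13) = 219.451 mg/L
Dose 2 (275 mg at t=4 h): 275·exp(−0.05776·9) = 163.516 mg/L
Dose 3 (90 mg at t=8 h): 90·exp(−0.05776·5) = 67.424 mg/L
Dose 4 (50 mg at t=12 h): 50·exp(−0.05776·1) = 47.194 mg/L
C(13) = 219.451 + 163.516 + 67.424 + 47.194 = 497.584 mg/L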